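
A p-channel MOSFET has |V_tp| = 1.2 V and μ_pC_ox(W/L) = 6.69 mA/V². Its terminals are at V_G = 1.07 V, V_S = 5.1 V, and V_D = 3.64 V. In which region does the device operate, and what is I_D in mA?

V_SG = V_S − V_G = 5.1 − 1.07 = 4.03 V; V_SD = V_S − V_D = 5.1 − 3.64 = 1.46 V.
V_ov = V_SG − |V_tp| = 4.03 − 1.2 = 2.83 V.
Since V_SD = 1.46 V < V_ov = 2.83 V, the device is in the triode region.
I_D = k_p [V_ov · V_SD − ½ V_SD²] = 6.69 × [2.83 × 1.46 − 0.5 × 1.46²] = 20.5 mA.

Triode; I_D = 20.5 mA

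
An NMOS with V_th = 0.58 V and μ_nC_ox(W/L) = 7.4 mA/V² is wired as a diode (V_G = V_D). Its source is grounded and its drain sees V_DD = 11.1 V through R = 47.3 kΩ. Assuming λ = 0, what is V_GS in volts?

With gate tied to drain, V_GS = V_DS ≥ V_GS − V_th, so the device is in saturation.
KCL at the drain: ½ k_n (V_GS − V_th)² = (V_DD − V_GS)/R.
Let x = V_GS − 0.58. Then 175 x² + x − 10.52 = 0, giving x = 0.242 V (positive root), so V_GS = 0.822 V.
I_D = (V_DD − V_GS)/R = (11.1 − 0.822) / 47.3 = 0.217 mA.

V_GS = 0.822 V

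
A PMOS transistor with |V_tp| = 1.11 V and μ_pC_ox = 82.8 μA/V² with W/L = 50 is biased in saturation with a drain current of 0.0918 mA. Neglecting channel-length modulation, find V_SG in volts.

k_p = μ_pC_ox · (W/L) = 4.14 mA/V².
In saturation I_D = ½ k_p (V_SG − |V_tp|)², so V_SG − |V_tp| = √(2 I_D / k_p) = √(2 × 0.0918 / 4.14) = 0.211 V.
V_SG = 1.11 + 0.211 = 1.32 V.

V_SG = 1.32 V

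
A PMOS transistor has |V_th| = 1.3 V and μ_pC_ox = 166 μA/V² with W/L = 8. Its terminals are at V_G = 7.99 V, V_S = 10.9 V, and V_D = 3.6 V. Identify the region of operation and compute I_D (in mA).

V_SG = V_S − V_G = 10.9 − 7.99 = 2.91 V; V_SD = V_S − V_D = 10.9 − 3.6 = 7.3 V.
k_p = μ_pC_ox · (W/L) = 1.328 mA/V².
V_ov = V_SG − |V_th| = 2.91 − 1.3 = 1.61 V.
Since V_SD = 7.3 V ≥ V_ov = 1.61 V, the device is in saturation.
I_D = ½ k_p V_ov² = 0.5 × 1.328 × 1.61² = 1.72 mA.

Saturation; I_D = 1.72 mA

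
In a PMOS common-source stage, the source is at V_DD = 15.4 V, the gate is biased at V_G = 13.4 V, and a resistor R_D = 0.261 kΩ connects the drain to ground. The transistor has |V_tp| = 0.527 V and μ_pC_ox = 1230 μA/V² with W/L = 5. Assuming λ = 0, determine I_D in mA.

V_SG = V_DD − V_G = 15.4 − 13.4 = 2 V, so V_ov = 2 − 0.527 = 1.47 V.
k_p = μ_pC_ox · (W/L) = 6.15 mA/V².
Assume saturation: I_D = ½ k_p V_ov² = 0.5 × 6.15 × 1.47² = 6.67 mA, giving V_SD = V_DD − I_D R_D = 15.4 − 6.67 × 0.261 = 13.7 V.
V_SD = 13.7 V ≥ V_ov = 1.47 V, confirming saturation.

I_D = 6.67 mA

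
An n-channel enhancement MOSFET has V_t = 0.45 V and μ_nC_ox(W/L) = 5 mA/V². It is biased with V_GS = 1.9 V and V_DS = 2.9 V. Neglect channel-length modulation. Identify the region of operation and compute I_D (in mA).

Saturation; I_D = 5.26 mA

V_ov = V_GS − V_t = 1.9 − 0.45 = 1.45 V.
Since V_DS = 2.9 V ≥ V_ov = 1.45 V, the device is in saturation.
I_D = ½ k_n V_ov² = 0.5 × 5 × 1.45² = 5.26 mA.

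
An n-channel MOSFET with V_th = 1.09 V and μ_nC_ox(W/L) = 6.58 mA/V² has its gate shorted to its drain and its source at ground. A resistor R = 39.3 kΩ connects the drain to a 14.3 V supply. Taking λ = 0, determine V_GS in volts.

With gate tied to drain, V_GS = V_DS ≥ V_GS − V_th, so the device is in saturation.
KCL at the drain: ½ k_n (V_GS − V_th)² = (V_DD − V_GS)/R.
Let x = V_GS − 1.09. Then 129 x² + x − 13.21 = 0, giving x = 0.316 V (positive root), so V_GS = 1.41 V.
I_D = (V_DD − V_GS)/R = (14.3 − 1.41) / 39.3 = 0.328 mA.

V_GS = 1.41 V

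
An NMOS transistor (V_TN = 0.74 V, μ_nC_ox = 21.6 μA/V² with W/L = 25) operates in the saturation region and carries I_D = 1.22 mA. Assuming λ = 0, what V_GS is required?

V_GS = 2.87 V

k_n = μ_nC_ox · (W/L) = 0.54 mA/V².
In saturation I_D = ½ k_n (V_GS − V_TN)², so V_GS − V_TN = √(2 I_D / k_n) = √(2 × 1.22 / 0.54) = 2.13 V.
V_GS = 0.74 + 2.13 = 2.87 V.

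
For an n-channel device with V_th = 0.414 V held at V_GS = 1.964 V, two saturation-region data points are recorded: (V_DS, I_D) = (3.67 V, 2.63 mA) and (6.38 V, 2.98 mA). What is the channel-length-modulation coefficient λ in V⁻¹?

With V_GS fixed, I_D ∝ (1 + λ V_DS) in saturation, so I_D2/I_D1 = (1 + λ V_DS2)/(1 + λ V_DS1).
2.98/2.63 = 1.133 = (1 + 6.38 λ)/(1 + 3.67 λ).
Solving: λ (I_D1 V_DS2 − I_D2 V_DS1) = I_D2 − I_D1, so λ = (2.98 − 2.63) / (2.63 × 6.38 − 2.98 × 3.67) = 0.35 / 5.84 = 0.0599 V⁻¹.

λ = 0.0599 V⁻¹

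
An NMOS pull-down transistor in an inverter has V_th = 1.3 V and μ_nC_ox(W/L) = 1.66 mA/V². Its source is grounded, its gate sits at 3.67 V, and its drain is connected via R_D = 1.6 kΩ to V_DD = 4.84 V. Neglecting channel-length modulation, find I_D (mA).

V_GS = V_G = 3.67 V, so V_ov = 3.67 − 1.3 = 2.37 V.
Assume saturation: I_D = ½ k_n V_ov² = 0.5 × 1.66 × 2.37² = 4.66 mA, giving V_DS = V_DD − I_D R_D = 4.84 − 4.66 × 1.6 = -2.62 V.
But -2.62 V < V_ov = 2.37 V, so the device is actually in triode.
In triode I_D = k_n[V_ov V_DS − ½ V_DS²] and I_D = (V_DD − V_DS)/R_D. Equating: 1.33 V_DS² − 7.295 V_DS + 4.84 = 0, giving V_DS = 0.772 V (the root below V_ov).
I_D = (4.84 − 0.772) / 1.6 = 2.54 mA.

I_D = 2.54 mA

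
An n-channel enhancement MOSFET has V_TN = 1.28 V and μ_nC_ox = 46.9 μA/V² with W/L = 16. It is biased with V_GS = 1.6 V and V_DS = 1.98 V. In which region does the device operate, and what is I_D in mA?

k_n = μ_nC_ox · (W/L) = 0.7504 mA/V².
V_ov = V_GS − V_TN = 1.6 − 1.28 = 0.32 V.
Since V_DS = 1.98 V ≥ V_ov = 0.32 V, the device is in saturation.
I_D = ½ k_n V_ov² = 0.5 × 0.7504 × 0.32² = 0.0384 mA.

Saturation; I_D = 0.0384 mA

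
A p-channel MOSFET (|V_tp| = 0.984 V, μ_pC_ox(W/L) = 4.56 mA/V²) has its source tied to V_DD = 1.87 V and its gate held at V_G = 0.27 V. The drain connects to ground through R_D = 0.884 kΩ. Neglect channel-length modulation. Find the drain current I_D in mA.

I_D = 0.865 mA

V_SG = V_DD − V_G = 1.87 − 0.27 = 1.6 V, so V_ov = 1.6 − 0.984 = 0.616 V.
Assume saturation: I_D = ½ k_p V_ov² = 0.5 × 4.56 × 0.616² = 0.865 mA, giving V_SD = V_DD − I_D R_D = 1.87 − 0.865 × 0.884 = 1.11 V.
V_SD = 1.11 V ≥ V_ov = 0.616 V, confirming saturation.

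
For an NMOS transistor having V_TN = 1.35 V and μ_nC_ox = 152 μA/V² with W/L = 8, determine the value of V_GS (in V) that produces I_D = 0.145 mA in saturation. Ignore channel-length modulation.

V_GS = 1.84 V

k_n = μ_nC_ox · (W/L) = 1.216 mA/V².
In saturation I_D = ½ k_n (V_GS − V_TN)², so V_GS − V_TN = √(2 I_D / k_n) = √(2 × 0.145 / 1.216) = 0.488 V.
V_GS = 1.35 + 0.488 = 1.84 V.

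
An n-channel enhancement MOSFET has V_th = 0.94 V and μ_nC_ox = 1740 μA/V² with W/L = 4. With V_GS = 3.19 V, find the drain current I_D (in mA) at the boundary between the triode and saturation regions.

At the boundary V_DS = V_ov = V_GS − V_th = 3.19 − 0.94 = 2.25 V.
k_n = μ_nC_ox · (W/L) = 6.96 mA/V².
I_D = ½ k_n V_ov² = 0.5 × 6.96 × 2.25² = 17.6 mA.

I_D = 17.6 mA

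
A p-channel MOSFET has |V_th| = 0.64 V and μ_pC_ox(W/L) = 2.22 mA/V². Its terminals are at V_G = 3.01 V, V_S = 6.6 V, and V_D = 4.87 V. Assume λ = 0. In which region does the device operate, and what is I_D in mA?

Triode; I_D = 8.01 mA

V_SG = V_S − V_G = 6.6 − 3.01 = 3.59 V; V_SD = V_S − V_D = 6.6 − 4.87 = 1.73 V.
V_ov = V_SG − |V_th| = 3.59 − 0.64 = 2.95 V.
Since V_SD = 1.73 V < V_ov = 2.95 V, the device is in the triode region.
I_D = k_p [V_ov · V_SD − ½ V_SD²] = 2.22 × [2.95 × 1.73 − 0.5 × 1.73²] = 8.01 mA.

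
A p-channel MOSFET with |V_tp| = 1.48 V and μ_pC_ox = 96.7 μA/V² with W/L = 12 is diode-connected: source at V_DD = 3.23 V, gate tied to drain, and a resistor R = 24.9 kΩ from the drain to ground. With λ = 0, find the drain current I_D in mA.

I_D = 0.0576 mA

With gate tied to drain, V_SG = V_SD ≥ V_SG − |V_tp|, so the device is in saturation.
k_p = μ_pC_ox · (W/L) = 1.16 mA/V².
KCL at the drain: ½ k_p (V_SG − |V_tp|)² = (V_DD − V_SG)/R.
Let x = V_SG − 1.48. Then 14.4 x² + x − 1.75 = 0, giving x = 0.315 V (positive root), so V_SG = 1.8 V.
I_D = (V_DD − V_SG)/R = (3.23 − 1.8) / 24.9 = 0.0576 mA.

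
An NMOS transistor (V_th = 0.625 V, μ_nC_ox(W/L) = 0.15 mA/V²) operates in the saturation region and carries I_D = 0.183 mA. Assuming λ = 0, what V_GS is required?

In saturation I_D = ½ k_n (V_GS − V_th)², so V_GS − V_th = √(2 I_D / k_n) = √(2 × 0.183 / 0.15) = 1.56 V.
V_GS = 0.625 + 1.56 = 2.19 V.

V_GS = 2.19 V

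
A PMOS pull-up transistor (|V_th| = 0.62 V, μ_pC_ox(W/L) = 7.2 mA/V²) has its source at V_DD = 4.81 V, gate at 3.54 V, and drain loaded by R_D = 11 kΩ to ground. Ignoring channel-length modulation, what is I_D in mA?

V_SG = V_DD − V_G = 4.81 − 3.54 = 1.27 V, so V_ov = 1.27 − 0.62 = 0.65 V.
Assume saturation: I_D = ½ k_p V_ov² = 0.5 × 7.2 × 0.65² = 1.52 mA, giving V_SD = V_DD − I_D R_D = 4.81 − 1.52 × 11 = -11.9 V.
But -11.9 V < V_ov = 0.65 V, so the device is actually in triode.
In triode I_D = k_p[V_ov V_SD − ½ V_SD²] and I_D = (V_DD − V_SD)/R_D. Equating: 39.6 V_SD² − 52.48 V_SD + 4.81 = 0, giving V_SD = 0.0991 V (the root below V_ov).
I_D = (4.81 − 0.0991) / 11 = 0.428 mA.

I_D = 0.428 mA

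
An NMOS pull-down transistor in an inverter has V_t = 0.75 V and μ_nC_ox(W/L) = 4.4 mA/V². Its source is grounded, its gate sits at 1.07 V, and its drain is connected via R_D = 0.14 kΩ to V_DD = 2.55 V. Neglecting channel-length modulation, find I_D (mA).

V_GS = V_G = 1.07 V, so V_ov = 1.07 − 0.75 = 0.32 V.
Assume saturation: I_D = ½ k_n V_ov² = 0.5 × 4.4 × 0.32² = 0.225 mA, giving V_DS = V_DD − I_D R_D = 2.55 − 0.225 × 0.14 = 2.52 V.
V_DS = 2.52 V ≥ V_ov = 0.32 V, confirming saturation.

I_D = 0.225 mA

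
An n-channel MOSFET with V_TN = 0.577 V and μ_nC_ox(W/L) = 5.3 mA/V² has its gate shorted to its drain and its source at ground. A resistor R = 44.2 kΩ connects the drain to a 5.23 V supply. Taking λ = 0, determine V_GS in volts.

With gate tied to drain, V_GS = V_DS ≥ V_GS − V_TN, so the device is in saturation.
KCL at the drain: ½ k_n (V_GS − V_TN)² = (V_DD − V_GS)/R.
Let x = V_GS − 0.577. Then 117 x² + x − 4.653 = 0, giving x = 0.195 V (positive root), so V_GS = 0.772 V.
I_D = (V_DD − V_GS)/R = (5.23 − 0.772) / 44.2 = 0.101 mA.

V_GS = 0.772 V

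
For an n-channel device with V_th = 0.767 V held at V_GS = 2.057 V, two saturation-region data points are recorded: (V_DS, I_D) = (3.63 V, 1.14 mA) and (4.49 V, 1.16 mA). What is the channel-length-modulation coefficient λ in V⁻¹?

With V_GS fixed, I_D ∝ (1 + λ V_DS) in saturation, so I_D2/I_D1 = (1 + λ V_DS2)/(1 + λ V_DS1).
1.16/1.14 = 1.018 = (1 + 4.49 λ)/(1 + 3.63 λ).
Solving: λ (I_D1 V_DS2 − I_D2 V_DS1) = I_D2 − I_D1, so λ = (1.16 − 1.14) / (1.14 × 4.49 − 1.16 × 3.63) = 0.02 / 0.908 = 0.022 V⁻¹.

λ = 0.0220 V⁻¹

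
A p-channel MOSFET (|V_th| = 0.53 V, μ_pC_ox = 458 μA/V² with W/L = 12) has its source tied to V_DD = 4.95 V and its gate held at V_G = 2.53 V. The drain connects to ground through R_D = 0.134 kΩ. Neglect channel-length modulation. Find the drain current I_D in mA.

V_SG = V_DD − V_G = 4.95 − 2.53 = 2.42 V, so V_ov = 2.42 − 0.53 = 1.89 V.
k_p = μ_pC_ox · (W/L) = 5.496 mA/V².
Assume saturation: I_D = ½ k_p V_ov² = 0.5 × 5.496 × 1.89² = 9.82 mA, giving V_SD = V_DD − I_D R_D = 4.95 − 9.82 × 0.134 = 3.63 V.
V_SD = 3.63 V ≥ V_ov = 1.89 V, confirming saturation.

I_D = 9.82 mA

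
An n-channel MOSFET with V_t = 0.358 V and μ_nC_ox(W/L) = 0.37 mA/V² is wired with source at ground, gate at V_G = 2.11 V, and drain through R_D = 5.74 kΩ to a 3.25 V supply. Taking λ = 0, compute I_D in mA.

V_GS = V_G = 2.11 V, so V_ov = 2.11 − 0.358 = 1.75 V.
Assume saturation: I_D = ½ k_n V_ov² = 0.5 × 0.37 × 1.75² = 0.568 mA, giving V_DS = V_DD − I_D R_D = 3.25 − 0.568 × 5.74 = -0.00951 V.
But -0.00951 V < V_ov = 1.75 V, so the device is actually in triode.
In triode I_D = k_n[V_ov V_DS − ½ V_DS²] and I_D = (V_DD − V_DS)/R_D. Equating: 1.06 V_DS² − 4.721 V_DS + 3.25 = 0, giving V_DS = 0.852 V (the root below V_ov).
I_D = (3.25 − 0.852) / 5.74 = 0.418 mA.

I_D = 0.418 mA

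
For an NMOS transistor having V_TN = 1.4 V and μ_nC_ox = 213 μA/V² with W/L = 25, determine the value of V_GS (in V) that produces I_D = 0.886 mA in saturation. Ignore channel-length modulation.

k_n = μ_nC_ox · (W/L) = 5.325 mA/V².
In saturation I_D = ½ k_n (V_GS − V_TN)², so V_GS − V_TN = √(2 I_D / k_n) = √(2 × 0.886 / 5.325) = 0.577 V.
V_GS = 1.4 + 0.577 = 1.98 V.

V_GS = 1.98 V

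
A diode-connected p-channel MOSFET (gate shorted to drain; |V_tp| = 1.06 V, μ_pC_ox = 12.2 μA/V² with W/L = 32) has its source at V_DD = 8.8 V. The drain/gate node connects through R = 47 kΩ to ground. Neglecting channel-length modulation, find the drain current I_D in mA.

I_D = 0.146 mA

With gate tied to drain, V_SG = V_SD ≥ V_SG − |V_tp|, so the device is in saturation.
k_p = μ_pC_ox · (W/L) = 0.3904 mA/V².
KCL at the drain: ½ k_p (V_SG − |V_tp|)² = (V_DD − V_SG)/R.
Let x = V_SG − 1.06. Then 9.17 x² + x − 7.74 = 0, giving x = 0.866 V (positive root), so V_SG = 1.93 V.
I_D = (V_DD − V_SG)/R = (8.8 − 1.93) / 47 = 0.146 mA.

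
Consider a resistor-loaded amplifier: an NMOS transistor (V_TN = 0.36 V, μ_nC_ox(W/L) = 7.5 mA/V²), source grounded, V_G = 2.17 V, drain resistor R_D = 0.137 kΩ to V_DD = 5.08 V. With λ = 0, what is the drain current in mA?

I_D = 12.3 mA

V_GS = V_G = 2.17 V, so V_ov = 2.17 − 0.36 = 1.81 V.
Assume saturation: I_D = ½ k_n V_ov² = 0.5 × 7.5 × 1.81² = 12.3 mA, giving V_DS = V_DD − I_D R_D = 5.08 − 12.3 × 0.137 = 3.4 V.
V_DS = 3.4 V ≥ V_ov = 1.81 V, confirming saturation.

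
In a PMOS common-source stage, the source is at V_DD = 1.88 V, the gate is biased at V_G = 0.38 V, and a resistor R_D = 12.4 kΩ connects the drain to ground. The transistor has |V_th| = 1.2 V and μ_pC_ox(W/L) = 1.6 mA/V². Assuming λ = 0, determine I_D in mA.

V_SG = V_DD − V_G = 1.88 − 0.38 = 1.5 V, so V_ov = 1.5 − 1.2 = 0.3 V.
Assume saturation: I_D = ½ k_p V_ov² = 0.5 × 1.6 × 0.3² = 0.072 mA, giving V_SD = V_DD − I_D R_D = 1.88 − 0.072 × 12.4 = 0.987 V.
V_SD = 0.987 V ≥ V_ov = 0.3 V, confirming saturation.

I_D = 0.0720 mA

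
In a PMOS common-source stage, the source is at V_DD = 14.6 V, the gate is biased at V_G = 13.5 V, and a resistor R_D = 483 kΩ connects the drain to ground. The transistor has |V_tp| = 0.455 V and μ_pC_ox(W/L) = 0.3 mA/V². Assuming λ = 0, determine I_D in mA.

V_SG = V_DD − V_G = 14.6 − 13.5 = 1.1 V, so V_ov = 1.1 − 0.455 = 0.645 V.
Assume saturation: I_D = ½ k_p V_ov² = 0.5 × 0.3 × 0.645² = 0.0624 mA, giving V_SD = V_DD − I_D R_D = 14.6 − 0.0624 × 483 = -15.5 V.
But -15.5 V < V_ov = 0.645 V, so the device is actually in triode.
In triode I_D = k_p[V_ov V_SD − ½ V_SD²] and I_D = (V_DD − V_SD)/R_D. Equating: 72.5 V_SD² − 94.46 V_SD + 14.6 = 0, giving V_SD = 0.179 V (the root below V_ov).
I_D = (14.6 − 0.179) / 483 = 0.0299 mA.

I_D = 0.0299 mA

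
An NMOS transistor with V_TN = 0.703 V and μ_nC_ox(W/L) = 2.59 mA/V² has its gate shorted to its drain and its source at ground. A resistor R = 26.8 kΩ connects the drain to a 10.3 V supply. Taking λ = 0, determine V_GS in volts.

With gate tied to drain, V_GS = V_DS ≥ V_GS − V_TN, so the device is in saturation.
KCL at the drain: ½ k_n (V_GS − V_TN)² = (V_DD − V_GS)/R.
Let x = V_GS − 0.703. Then 34.7 x² + x − 9.597 = 0, giving x = 0.512 V (positive root), so V_GS = 1.21 V.
I_D = (V_DD − V_GS)/R = (10.3 − 1.21) / 26.8 = 0.339 mA.

V_GS = 1.21 V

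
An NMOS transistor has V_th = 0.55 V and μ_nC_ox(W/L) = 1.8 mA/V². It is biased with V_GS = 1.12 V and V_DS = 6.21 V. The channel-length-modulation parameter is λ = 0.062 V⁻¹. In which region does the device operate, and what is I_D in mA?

V_ov = V_GS − V_th = 1.12 − 0.55 = 0.57 V.
Since V_DS = 6.21 V ≥ V_ov = 0.57 V, the device is in saturation.
I_D = ½ k_n V_ov² (1 + λ V_DS) = 0.5 × 1.8 × 0.57² × (1 + 0.062 × 6.21) = 0.405 mA.

Saturation; I_D = 0.405 mA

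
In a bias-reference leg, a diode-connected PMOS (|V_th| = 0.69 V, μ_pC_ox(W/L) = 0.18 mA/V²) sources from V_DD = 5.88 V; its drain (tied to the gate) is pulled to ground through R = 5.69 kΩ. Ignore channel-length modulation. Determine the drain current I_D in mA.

I_D = 0.499 mA

With gate tied to drain, V_SG = V_SD ≥ V_SG − |V_th|, so the device is in saturation.
KCL at the drain: ½ k_p (V_SG − |V_th|)² = (V_DD − V_SG)/R.
Let x = V_SG − 0.69. Then 0.512 x² + x − 5.19 = 0, giving x = 2.35 V (positive root), so V_SG = 3.04 V.
I_D = (V_DD − V_SG)/R = (5.88 − 3.04) / 5.69 = 0.499 mA.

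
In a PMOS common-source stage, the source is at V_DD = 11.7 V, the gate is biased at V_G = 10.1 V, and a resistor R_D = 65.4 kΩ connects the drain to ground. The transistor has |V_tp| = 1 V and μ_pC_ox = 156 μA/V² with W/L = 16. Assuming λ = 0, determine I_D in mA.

I_D = 0.177 mA

V_SG = V_DD − V_G = 11.7 − 10.1 = 1.6 V, so V_ov = 1.6 − 1 = 0.6 V.
k_p = μ_pC_ox · (W/L) = 2.496 mA/V².
Assume saturation: I_D = ½ k_p V_ov² = 0.5 × 2.496 × 0.6² = 0.449 mA, giving V_SD = V_DD − I_D R_D = 11.7 − 0.449 × 65.4 = -17.7 V.
But -17.7 V < V_ov = 0.6 V, so the device is actually in triode.
In triode I_D = k_p[V_ov V_SD − ½ V_SD²] and I_D = (V_DD − V_SD)/R_D. Equating: 81.6 V_SD² − 98.94 V_SD + 11.7 = 0, giving V_SD = 0.133 V (the root below V_ov).
I_D = (11.7 − 0.133) / 65.4 = 0.177 mA.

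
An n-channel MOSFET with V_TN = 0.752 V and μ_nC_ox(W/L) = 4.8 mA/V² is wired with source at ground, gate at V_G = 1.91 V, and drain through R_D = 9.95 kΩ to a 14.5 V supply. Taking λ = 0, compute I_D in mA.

I_D = 1.43 mA

V_GS = V_G = 1.91 V, so V_ov = 1.91 − 0.752 = 1.16 V.
Assume saturation: I_D = ½ k_n V_ov² = 0.5 × 4.8 × 1.16² = 3.22 mA, giving V_DS = V_DD − I_D R_D = 14.5 − 3.22 × 9.95 = -17.5 V.
But -17.5 V < V_ov = 1.16 V, so the device is actually in triode.
In triode I_D = k_n[V_ov V_DS − ½ V_DS²] and I_D = (V_DD − V_DS)/R_D. Equating: 23.9 V_DS² − 56.31 V_DS + 14.5 = 0, giving V_DS = 0.294 V (the root below V_ov).
I_D = (14.5 − 0.294) / 9.95 = 1.43 mA.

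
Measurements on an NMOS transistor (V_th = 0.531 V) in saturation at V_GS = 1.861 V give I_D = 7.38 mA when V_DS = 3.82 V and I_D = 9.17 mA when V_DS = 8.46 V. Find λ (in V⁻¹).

λ = 0.0653 V⁻¹

With V_GS fixed, I_D ∝ (1 + λ V_DS) in saturation, so I_D2/I_D1 = (1 + λ V_DS2)/(1 + λ V_DS1).
9.17/7.38 = 1.243 = (1 + 8.46 λ)/(1 + 3.82 λ).
Solving: λ (I_D1 V_DS2 − I_D2 V_DS1) = I_D2 − I_D1, so λ = (9.17 − 7.38) / (7.38 × 8.46 − 9.17 × 3.82) = 1.79 / 27.4 = 0.0653 V⁻¹.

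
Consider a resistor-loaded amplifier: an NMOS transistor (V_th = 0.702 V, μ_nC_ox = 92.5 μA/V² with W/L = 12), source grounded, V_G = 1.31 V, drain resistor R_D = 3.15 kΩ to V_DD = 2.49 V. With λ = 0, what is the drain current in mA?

V_GS = V_G = 1.31 V, so V_ov = 1.31 − 0.702 = 0.608 V.
k_n = μ_nC_ox · (W/L) = 1.11 mA/V².
Assume saturation: I_D = ½ k_n V_ov² = 0.5 × 1.11 × 0.608² = 0.205 mA, giving V_DS = V_DD − I_D R_D = 2.49 − 0.205 × 3.15 = 1.84 V.
V_DS = 1.84 V ≥ V_ov = 0.608 V, confirming saturation.

I_D = 0.205 mA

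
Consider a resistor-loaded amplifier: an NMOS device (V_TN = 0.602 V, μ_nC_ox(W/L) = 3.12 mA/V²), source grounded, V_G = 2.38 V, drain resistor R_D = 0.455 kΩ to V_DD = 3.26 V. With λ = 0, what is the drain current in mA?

I_D = 4.46 mA

V_GS = V_G = 2.38 V, so V_ov = 2.38 − 0.602 = 1.78 V.
Assume saturation: I_D = ½ k_n V_ov² = 0.5 × 3.12 × 1.78² = 4.93 mA, giving V_DS = V_DD − I_D R_D = 3.26 − 4.93 × 0.455 = 1.02 V.
But 1.02 V < V_ov = 1.78 V, so the device is actually in triode.
In triode I_D = k_n[V_ov V_DS − ½ V_DS²] and I_D = (V_DD − V_DS)/R_D. Equating: 0.71 V_DS² − 3.524 V_DS + 3.26 = 0, giving V_DS = 1.23 V (the root below V_ov).
I_D = (3.26 − 1.23) / 0.455 = 4.46 mA.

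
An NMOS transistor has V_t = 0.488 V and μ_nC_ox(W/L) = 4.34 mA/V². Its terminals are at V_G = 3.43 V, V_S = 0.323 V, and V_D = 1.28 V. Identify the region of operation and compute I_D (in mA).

Triode; I_D = 8.89 mA

V_GS = V_G − V_S = 3.43 − 0.323 = 3.11 V; V_DS = V_D − V_S = 1.28 − 0.323 = 0.957 V.
V_ov = V_GS − V_t = 3.11 − 0.488 = 2.62 V.
Since V_DS = 0.957 V < V_ov = 2.62 V, the device is in the triode region.
I_D = k_n [V_ov · V_DS − ½ V_DS²] = 4.34 × [2.62 × 0.957 − 0.5 × 0.957²] = 8.89 mA.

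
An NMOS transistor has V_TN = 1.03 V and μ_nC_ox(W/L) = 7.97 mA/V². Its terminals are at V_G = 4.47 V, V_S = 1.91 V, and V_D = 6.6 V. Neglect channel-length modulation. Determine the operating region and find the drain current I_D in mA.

V_GS = V_G − V_S = 4.47 − 1.91 = 2.56 V; V_DS = V_D − V_S = 6.6 − 1.91 = 4.69 V.
V_ov = V_GS − V_TN = 2.56 − 1.03 = 1.53 V.
Since V_DS = 4.69 V ≥ V_ov = 1.53 V, the device is in saturation.
I_D = ½ k_n V_ov² = 0.5 × 7.97 × 1.53² = 9.33 mA.

Saturation; I_D = 9.33 mA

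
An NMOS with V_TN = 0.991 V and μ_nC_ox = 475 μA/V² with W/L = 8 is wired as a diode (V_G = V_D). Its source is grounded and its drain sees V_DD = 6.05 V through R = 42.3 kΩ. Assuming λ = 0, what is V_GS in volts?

V_GS = 1.24 V

With gate tied to drain, V_GS = V_DS ≥ V_GS − V_TN, so the device is in saturation.
k_n = μ_nC_ox · (W/L) = 3.8 mA/V².
KCL at the drain: ½ k_n (V_GS − V_TN)² = (V_DD − V_GS)/R.
Let x = V_GS − 0.991. Then 80.4 x² + x − 5.059 = 0, giving x = 0.245 V (positive root), so V_GS = 1.24 V.
I_D = (V_DD − V_GS)/R = (6.05 − 1.24) / 42.3 = 0.114 mA.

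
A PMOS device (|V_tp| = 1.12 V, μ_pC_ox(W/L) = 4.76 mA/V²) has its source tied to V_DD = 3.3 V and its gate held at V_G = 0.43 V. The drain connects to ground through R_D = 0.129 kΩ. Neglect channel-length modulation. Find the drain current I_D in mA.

V_SG = V_DD − V_G = 3.3 − 0.43 = 2.87 V, so V_ov = 2.87 − 1.12 = 1.75 V.
Assume saturation: I_D = ½ k_p V_ov² = 0.5 × 4.76 × 1.75² = 7.29 mA, giving V_SD = V_DD − I_D R_D = 3.3 − 7.29 × 0.129 = 2.36 V.
V_SD = 2.36 V ≥ V_ov = 1.75 V, confirming saturation.

I_D = 7.29 mA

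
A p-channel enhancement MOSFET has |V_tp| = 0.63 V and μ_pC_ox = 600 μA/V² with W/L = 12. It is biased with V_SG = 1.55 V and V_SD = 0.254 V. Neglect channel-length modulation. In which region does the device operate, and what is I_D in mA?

Triode; I_D = 1.45 mA

k_p = μ_pC_ox · (W/L) = 7.2 mA/V².
V_ov = V_SG − |V_tp| = 1.55 − 0.63 = 0.92 V.
Since V_SD = 0.254 V < V_ov = 0.92 V, the device is in the triode region.
I_D = k_p [V_ov · V_SD − ½ V_SD²] = 7.2 × [0.92 × 0.254 − 0.5 × 0.254²] = 1.45 mA.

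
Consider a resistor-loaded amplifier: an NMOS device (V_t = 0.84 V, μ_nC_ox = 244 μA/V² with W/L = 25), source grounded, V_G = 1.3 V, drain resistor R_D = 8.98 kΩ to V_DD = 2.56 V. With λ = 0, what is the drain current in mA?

I_D = 0.273 mA

V_GS = V_G = 1.3 V, so V_ov = 1.3 − 0.84 = 0.46 V.
k_n = μ_nC_ox · (W/L) = 6.1 mA/V².
Assume saturation: I_D = ½ k_n V_ov² = 0.5 × 6.1 × 0.46² = 0.645 mA, giving V_DS = V_DD − I_D R_D = 2.56 − 0.645 × 8.98 = -3.24 V.
But -3.24 V < V_ov = 0.46 V, so the device is actually in triode.
In triode I_D = k_n[V_ov V_DS − ½ V_DS²] and I_D = (V_DD − V_DS)/R_D. Equating: 27.4 V_DS² − 26.2 V_DS + 2.56 = 0, giving V_DS = 0.11 V (the root below V_ov).
I_D = (2.56 − 0.11) / 8.98 = 0.273 mA.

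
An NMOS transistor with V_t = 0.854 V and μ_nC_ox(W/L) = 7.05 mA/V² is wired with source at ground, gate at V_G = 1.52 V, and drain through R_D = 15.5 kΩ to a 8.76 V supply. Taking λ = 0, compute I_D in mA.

V_GS = V_G = 1.52 V, so V_ov = 1.52 − 0.854 = 0.666 V.
Assume saturation: I_D = ½ k_n V_ov² = 0.5 × 7.05 × 0.666² = 1.56 mA, giving V_DS = V_DD − I_D R_D = 8.76 − 1.56 × 15.5 = -15.5 V.
But -15.5 V < V_ov = 0.666 V, so the device is actually in triode.
In triode I_D = k_n[V_ov V_DS − ½ V_DS²] and I_D = (V_DD − V_DS)/R_D. Equating: 54.6 V_DS² − 73.78 V_DS + 8.76 = 0, giving V_DS = 0.132 V (the root below V_ov).
I_D = (8.76 − 0.132) / 15.5 = 0.557 mA.

I_D = 0.557 mA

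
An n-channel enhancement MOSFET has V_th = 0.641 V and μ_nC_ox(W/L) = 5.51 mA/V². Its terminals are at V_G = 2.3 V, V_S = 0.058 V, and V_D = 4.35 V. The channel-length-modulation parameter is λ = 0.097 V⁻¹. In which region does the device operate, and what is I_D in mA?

V_GS = V_G − V_S = 2.3 − 0.058 = 2.24 V; V_DS = V_D − V_S = 4.35 − 0.058 = 4.29 V.
V_ov = V_GS − V_th = 2.24 − 0.641 = 1.6 V.
Since V_DS = 4.29 V ≥ V_ov = 1.6 V, the device is in saturation.
I_D = ½ k_n V_ov² (1 + λ V_DS) = 0.5 × 5.51 × 1.6² × (1 + 0.097 × 4.29) = 10 mA.

Saturation; I_D = 10.0 mA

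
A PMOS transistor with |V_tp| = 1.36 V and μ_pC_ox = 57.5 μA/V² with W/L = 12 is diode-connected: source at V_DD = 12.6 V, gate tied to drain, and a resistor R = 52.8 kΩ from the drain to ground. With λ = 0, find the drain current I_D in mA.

I_D = 0.199 mA

With gate tied to drain, V_SG = V_SD ≥ V_SG − |V_tp|, so the device is in saturation.
k_p = μ_pC_ox · (W/L) = 0.69 mA/V².
KCL at the drain: ½ k_p (V_SG − |V_tp|)² = (V_DD − V_SG)/R.
Let x = V_SG − 1.36. Then 18.2 x² + x − 11.24 = 0, giving x = 0.759 V (positive root), so V_SG = 2.12 V.
I_D = (V_DD − V_SG)/R = (12.6 − 2.12) / 52.8 = 0.199 mA.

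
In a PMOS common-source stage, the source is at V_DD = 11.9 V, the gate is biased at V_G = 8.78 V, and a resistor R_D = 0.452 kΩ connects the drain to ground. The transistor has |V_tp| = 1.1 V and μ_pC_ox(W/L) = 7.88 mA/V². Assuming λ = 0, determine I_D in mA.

V_SG = V_DD − V_G = 11.9 − 8.78 = 3.12 V, so V_ov = 3.12 − 1.1 = 2.02 V.
Assume saturation: I_D = ½ k_p V_ov² = 0.5 × 7.88 × 2.02² = 16.1 mA, giving V_SD = V_DD − I_D R_D = 11.9 − 16.1 × 0.452 = 4.63 V.
V_SD = 4.63 V ≥ V_ov = 2.02 V, confirming saturation.

I_D = 16.1 mA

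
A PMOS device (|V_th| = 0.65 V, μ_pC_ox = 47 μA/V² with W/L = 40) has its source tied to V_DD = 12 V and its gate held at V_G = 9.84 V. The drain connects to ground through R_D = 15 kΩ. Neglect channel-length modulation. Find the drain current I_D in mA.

I_D = 0.780 mA

V_SG = V_DD − V_G = 12 − 9.84 = 2.16 V, so V_ov = 2.16 − 0.65 = 1.51 V.
k_p = μ_pC_ox · (W/L) = 1.88 mA/V².
Assume saturation: I_D = ½ k_p V_ov² = 0.5 × 1.88 × 1.51² = 2.14 mA, giving V_SD = V_DD − I_D R_D = 12 − 2.14 × 15 = -20.1 V.
But -20.1 V < V_ov = 1.51 V, so the device is actually in triode.
In triode I_D = k_p[V_ov V_SD − ½ V_SD²] and I_D = (V_DD − V_SD)/R_D. Equating: 14.1 V_SD² − 43.58 V_SD + 12 = 0, giving V_SD = 0.306 V (the root below V_ov).
I_D = (12 − 0.306) / 15 = 0.78 mA.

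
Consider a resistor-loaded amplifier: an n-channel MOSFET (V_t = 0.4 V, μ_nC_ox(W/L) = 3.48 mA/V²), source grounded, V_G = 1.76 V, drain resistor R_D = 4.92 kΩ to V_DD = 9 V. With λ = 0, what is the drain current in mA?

V_GS = V_G = 1.76 V, so V_ov = 1.76 − 0.4 = 1.36 V.
Assume saturation: I_D = ½ k_n V_ov² = 0.5 × 3.48 × 1.36² = 3.22 mA, giving V_DS = V_DD − I_D R_D = 9 − 3.22 × 4.92 = -6.83 V.
But -6.83 V < V_ov = 1.36 V, so the device is actually in triode.
In triode I_D = k_n[V_ov V_DS − ½ V_DS²] and I_D = (V_DD − V_DS)/R_D. Equating: 8.56 V_DS² − 24.29 V_DS + 9 = 0, giving V_DS = 0.438 V (the root below V_ov).
I_D = (9 − 0.438) / 4.92 = 1.74 mA.

I_D = 1.74 mA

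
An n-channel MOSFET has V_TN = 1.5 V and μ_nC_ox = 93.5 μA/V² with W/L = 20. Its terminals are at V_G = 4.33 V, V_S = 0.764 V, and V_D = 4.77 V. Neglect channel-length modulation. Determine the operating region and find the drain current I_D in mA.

V_GS = V_G − V_S = 4.33 − 0.764 = 3.57 V; V_DS = V_D − V_S = 4.77 − 0.764 = 4.01 V.
k_n = μ_nC_ox · (W/L) = 1.87 mA/V².
V_ov = V_GS − V_TN = 3.57 − 1.5 = 2.07 V.
Since V_DS = 4.01 V ≥ V_ov = 2.07 V, the device is in saturation.
I_D = ½ k_n V_ov² = 0.5 × 1.87 × 2.07² = 3.99 mA.

Saturation; I_D = 3.99 mA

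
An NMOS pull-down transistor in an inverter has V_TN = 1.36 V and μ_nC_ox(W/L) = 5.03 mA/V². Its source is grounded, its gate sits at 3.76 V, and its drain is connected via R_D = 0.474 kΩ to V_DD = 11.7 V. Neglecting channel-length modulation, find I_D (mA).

V_GS = V_G = 3.76 V, so V_ov = 3.76 − 1.36 = 2.4 V.
Assume saturation: I_D = ½ k_n V_ov² = 0.5 × 5.03 × 2.4² = 14.5 mA, giving V_DS = V_DD − I_D R_D = 11.7 − 14.5 × 0.474 = 4.83 V.
V_DS = 4.83 V ≥ V_ov = 2.4 V, confirming saturation.

I_D = 14.5 mA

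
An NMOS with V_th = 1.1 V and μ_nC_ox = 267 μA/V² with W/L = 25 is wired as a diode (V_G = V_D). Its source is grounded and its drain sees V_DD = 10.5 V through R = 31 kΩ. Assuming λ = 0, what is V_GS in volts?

With gate tied to drain, V_GS = V_DS ≥ V_GS − V_th, so the device is in saturation.
k_n = μ_nC_ox · (W/L) = 6.675 mA/V².
KCL at the drain: ½ k_n (V_GS − V_th)² = (V_DD − V_GS)/R.
Let x = V_GS − 1.1. Then 103 x² + x − 9.4 = 0, giving x = 0.297 V (positive root), so V_GS = 1.4 V.
I_D = (V_DD − V_GS)/R = (10.5 − 1.4) / 31 = 0.294 mA.

V_GS = 1.40 V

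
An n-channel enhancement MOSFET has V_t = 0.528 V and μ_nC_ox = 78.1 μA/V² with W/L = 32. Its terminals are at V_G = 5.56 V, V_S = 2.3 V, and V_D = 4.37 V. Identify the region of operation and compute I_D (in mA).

Triode; I_D = 8.78 mA

V_GS = V_G − V_S = 5.56 − 2.3 = 3.26 V; V_DS = V_D − V_S = 4.37 − 2.3 = 2.07 V.
k_n = μ_nC_ox · (W/L) = 2.499 mA/V².
V_ov = V_GS − V_t = 3.26 − 0.528 = 2.73 V.
Since V_DS = 2.07 V < V_ov = 2.73 V, the device is in the triode region.
I_D = k_n [V_ov · V_DS − ½ V_DS²] = 2.499 × [2.73 × 2.07 − 0.5 × 2.07²] = 8.78 mA.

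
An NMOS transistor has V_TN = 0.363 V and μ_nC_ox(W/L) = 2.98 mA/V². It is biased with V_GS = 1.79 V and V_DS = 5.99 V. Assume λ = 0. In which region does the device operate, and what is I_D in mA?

Saturation; I_D = 3.03 mA

V_ov = V_GS − V_TN = 1.79 − 0.363 = 1.43 V.
Since V_DS = 5.99 V ≥ V_ov = 1.43 V, the device is in saturation.
I_D = ½ k_n V_ov² = 0.5 × 2.98 × 1.43² = 3.03 mA.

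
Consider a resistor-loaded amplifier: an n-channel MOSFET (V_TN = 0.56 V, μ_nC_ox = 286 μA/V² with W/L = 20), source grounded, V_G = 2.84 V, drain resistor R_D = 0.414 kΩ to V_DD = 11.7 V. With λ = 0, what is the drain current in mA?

I_D = 14.9 mA

V_GS = V_G = 2.84 V, so V_ov = 2.84 − 0.56 = 2.28 V.
k_n = μ_nC_ox · (W/L) = 5.72 mA/V².
Assume saturation: I_D = ½ k_n V_ov² = 0.5 × 5.72 × 2.28² = 14.9 mA, giving V_DS = V_DD − I_D R_D = 11.7 − 14.9 × 0.414 = 5.54 V.
V_DS = 5.54 V ≥ V_ov = 2.28 V, confirming saturation.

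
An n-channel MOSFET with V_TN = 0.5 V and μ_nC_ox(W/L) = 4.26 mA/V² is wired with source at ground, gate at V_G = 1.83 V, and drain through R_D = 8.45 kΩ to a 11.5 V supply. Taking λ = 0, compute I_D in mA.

V_GS = V_G = 1.83 V, so V_ov = 1.83 − 0.5 = 1.33 V.
Assume saturation: I_D = ½ k_n V_ov² = 0.5 × 4.26 × 1.33² = 3.77 mA, giving V_DS = V_DD − I_D R_D = 11.5 − 3.77 × 8.45 = -20.3 V.
But -20.3 V < V_ov = 1.33 V, so the device is actually in triode.
In triode I_D = k_n[V_ov V_DS − ½ V_DS²] and I_D = (V_DD − V_DS)/R_D. Equating: 18 V_DS² − 48.88 V_DS + 11.5 = 0, giving V_DS = 0.26 V (the root below V_ov).
I_D = (11.5 − 0.26) / 8.45 = 1.33 mA.

I_D = 1.33 mA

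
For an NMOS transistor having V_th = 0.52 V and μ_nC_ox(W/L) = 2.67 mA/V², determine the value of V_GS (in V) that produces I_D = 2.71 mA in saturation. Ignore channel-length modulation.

In saturation I_D = ½ k_n (V_GS − V_th)², so V_GS − V_th = √(2 I_D / k_n) = √(2 × 2.71 / 2.67) = 1.42 V.
V_GS = 0.52 + 1.42 = 1.94 V.

V_GS = 1.94 V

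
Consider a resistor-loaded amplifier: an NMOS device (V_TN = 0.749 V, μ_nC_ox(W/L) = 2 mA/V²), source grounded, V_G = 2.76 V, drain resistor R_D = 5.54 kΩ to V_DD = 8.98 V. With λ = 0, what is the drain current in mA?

V_GS = V_G = 2.76 V, so V_ov = 2.76 − 0.749 = 2.01 V.
Assume saturation: I_D = ½ k_n V_ov² = 0.5 × 2 × 2.01² = 4.04 mA, giving V_DS = V_DD − I_D R_D = 8.98 − 4.04 × 5.54 = -13.4 V.
But -13.4 V < V_ov = 2.01 V, so the device is actually in triode.
In triode I_D = k_n[V_ov V_DS − ½ V_DS²] and I_D = (V_DD − V_DS)/R_D. Equating: 5.54 V_DS² − 23.28 V_DS + 8.98 = 0, giving V_DS = 0.43 V (the root below V_ov).
I_D = (8.98 − 0.43) / 5.54 = 1.54 mA.

I_D = 1.54 mA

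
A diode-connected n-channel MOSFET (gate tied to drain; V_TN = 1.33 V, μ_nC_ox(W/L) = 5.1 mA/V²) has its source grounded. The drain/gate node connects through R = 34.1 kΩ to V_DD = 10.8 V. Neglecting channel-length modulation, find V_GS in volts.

V_GS = 1.65 V

With gate tied to drain, V_GS = V_DS ≥ V_GS − V_TN, so the device is in saturation.
KCL at the drain: ½ k_n (V_GS − V_TN)² = (V_DD − V_GS)/R.
Let x = V_GS − 1.33. Then 87 x² + x − 9.47 = 0, giving x = 0.324 V (positive root), so V_GS = 1.65 V.
I_D = (V_DD − V_GS)/R = (10.8 − 1.65) / 34.1 = 0.268 mA.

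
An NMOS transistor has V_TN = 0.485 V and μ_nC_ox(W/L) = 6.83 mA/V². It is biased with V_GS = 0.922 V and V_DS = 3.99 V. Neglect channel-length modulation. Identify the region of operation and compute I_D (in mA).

V_ov = V_GS − V_TN = 0.922 − 0.485 = 0.437 V.
Since V_DS = 3.99 V ≥ V_ov = 0.437 V, the device is in saturation.
I_D = ½ k_n V_ov² = 0.5 × 6.83 × 0.437² = 0.652 mA.

Saturation; I_D = 0.652 mA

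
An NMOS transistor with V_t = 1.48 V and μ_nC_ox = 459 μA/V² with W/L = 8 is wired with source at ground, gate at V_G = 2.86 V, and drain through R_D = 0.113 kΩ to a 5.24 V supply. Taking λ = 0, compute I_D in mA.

V_GS = V_G = 2.86 V, so V_ov = 2.86 − 1.48 = 1.38 V.
k_n = μ_nC_ox · (W/L) = 3.672 mA/V².
Assume saturation: I_D = ½ k_n V_ov² = 0.5 × 3.672 × 1.38² = 3.5 mA, giving V_DS = V_DD − I_D R_D = 5.24 − 3.5 × 0.113 = 4.84 V.
V_DS = 4.84 V ≥ V_ov = 1.38 V, confirming saturation.

I_D = 3.50 mA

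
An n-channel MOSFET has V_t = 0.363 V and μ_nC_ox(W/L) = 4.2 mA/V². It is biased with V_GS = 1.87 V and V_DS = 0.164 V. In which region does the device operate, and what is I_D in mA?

Triode; I_D = 0.982 mA

V_ov = V_GS − V_t = 1.87 − 0.363 = 1.51 V.
Since V_DS = 0.164 V < V_ov = 1.51 V, the device is in the triode region.
I_D = k_n [V_ov · V_DS − ½ V_DS²] = 4.2 × [1.51 × 0.164 − 0.5 × 0.164²] = 0.982 mA.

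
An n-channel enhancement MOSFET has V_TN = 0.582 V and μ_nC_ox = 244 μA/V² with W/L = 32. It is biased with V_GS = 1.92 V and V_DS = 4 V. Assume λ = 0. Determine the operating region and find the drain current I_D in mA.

k_n = μ_nC_ox · (W/L) = 7.808 mA/V².
V_ov = V_GS − V_TN = 1.92 − 0.582 = 1.34 V.
Since V_DS = 4 V ≥ V_ov = 1.34 V, the device is in saturation.
I_D = ½ k_n V_ov² = 0.5 × 7.808 × 1.34² = 6.99 mA.

Saturation; I_D = 6.99 mA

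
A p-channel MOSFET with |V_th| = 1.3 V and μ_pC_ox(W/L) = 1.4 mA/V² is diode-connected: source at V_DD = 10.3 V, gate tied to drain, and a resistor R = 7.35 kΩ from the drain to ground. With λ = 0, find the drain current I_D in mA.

With gate tied to drain, V_SG = V_SD ≥ V_SG − |V_th|, so the device is in saturation.
KCL at the drain: ½ k_p (V_SG − |V_th|)² = (V_DD − V_SG)/R.
Let x = V_SG − 1.3. Then 5.14 x² + x − 9 = 0, giving x = 1.23 V (positive root), so V_SG = 2.53 V.
I_D = (V_DD − V_SG)/R = (10.3 − 2.53) / 7.35 = 1.06 mA.

I_D = 1.06 mA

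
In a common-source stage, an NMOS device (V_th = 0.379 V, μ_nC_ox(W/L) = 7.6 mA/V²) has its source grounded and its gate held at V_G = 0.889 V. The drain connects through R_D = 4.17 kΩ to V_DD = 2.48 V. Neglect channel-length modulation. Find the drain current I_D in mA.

V_GS = V_G = 0.889 V, so V_ov = 0.889 − 0.379 = 0.51 V.
Assume saturation: I_D = ½ k_n V_ov² = 0.5 × 7.6 × 0.51² = 0.988 mA, giving V_DS = V_DD − I_D R_D = 2.48 − 0.988 × 4.17 = -1.64 V.
But -1.64 V < V_ov = 0.51 V, so the device is actually in triode.
In triode I_D = k_n[V_ov V_DS − ½ V_DS²] and I_D = (V_DD − V_DS)/R_D. Equating: 15.8 V_DS² − 17.16 V_DS + 2.48 = 0, giving V_DS = 0.172 V (the root below V_ov).
I_D = (2.48 − 0.172) / 4.17 = 0.554 mA.

I_D = 0.554 mA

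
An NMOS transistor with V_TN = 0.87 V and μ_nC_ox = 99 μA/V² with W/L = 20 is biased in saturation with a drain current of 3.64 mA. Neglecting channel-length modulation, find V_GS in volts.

V_GS = 2.79 V

k_n = μ_nC_ox · (W/L) = 1.98 mA/V².
In saturation I_D = ½ k_n (V_GS − V_TN)², so V_GS − V_TN = √(2 I_D / k_n) = √(2 × 3.64 / 1.98) = 1.92 V.
V_GS = 0.87 + 1.92 = 2.79 V.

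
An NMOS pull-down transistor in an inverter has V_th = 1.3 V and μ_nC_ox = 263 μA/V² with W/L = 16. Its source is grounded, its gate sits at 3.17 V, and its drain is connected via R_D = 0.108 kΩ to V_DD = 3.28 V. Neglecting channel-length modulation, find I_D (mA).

I_D = 7.36 mA

V_GS = V_G = 3.17 V, so V_ov = 3.17 − 1.3 = 1.87 V.
k_n = μ_nC_ox · (W/L) = 4.208 mA/V².
Assume saturation: I_D = ½ k_n V_ov² = 0.5 × 4.208 × 1.87² = 7.36 mA, giving V_DS = V_DD − I_D R_D = 3.28 − 7.36 × 0.108 = 2.49 V.
V_DS = 2.49 V ≥ V_ov = 1.87 V, confirming saturation.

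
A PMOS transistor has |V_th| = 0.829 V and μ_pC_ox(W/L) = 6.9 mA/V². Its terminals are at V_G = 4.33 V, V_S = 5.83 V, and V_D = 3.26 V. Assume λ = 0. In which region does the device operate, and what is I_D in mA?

V_SG = V_S − V_G = 5.83 − 4.33 = 1.5 V; V_SD = V_S − V_D = 5.83 − 3.26 = 2.57 V.
V_ov = V_SG − |V_th| = 1.5 − 0.829 = 0.671 V.
Since V_SD = 2.57 V ≥ V_ov = 0.671 V, the device is in saturation.
I_D = ½ k_p V_ov² = 0.5 × 6.9 × 0.671² = 1.55 mA.

Saturation; I_D = 1.55 mA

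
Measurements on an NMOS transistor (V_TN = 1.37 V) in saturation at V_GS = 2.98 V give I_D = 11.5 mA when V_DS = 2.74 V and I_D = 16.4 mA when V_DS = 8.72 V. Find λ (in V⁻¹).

λ = 0.0885 V⁻¹

With V_GS fixed, I_D ∝ (1 + λ V_DS) in saturation, so I_D2/I_D1 = (1 + λ V_DS2)/(1 + λ V_DS1).
16.4/11.5 = 1.426 = (1 + 8.72 λ)/(1 + 2.74 λ).
Solving: λ (I_D1 V_DS2 − I_D2 V_DS1) = I_D2 − I_D1, so λ = (16.4 − 11.5) / (11.5 × 8.72 − 16.4 × 2.74) = 4.9 / 55.3 = 0.0885 V⁻¹.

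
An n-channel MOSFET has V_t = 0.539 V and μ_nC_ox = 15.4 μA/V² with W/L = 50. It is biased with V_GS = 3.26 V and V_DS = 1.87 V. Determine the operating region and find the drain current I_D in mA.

Triode; I_D = 2.57 mA

k_n = μ_nC_ox · (W/L) = 0.77 mA/V².
V_ov = V_GS − V_t = 3.26 − 0.539 = 2.72 V.
Since V_DS = 1.87 V < V_ov = 2.72 V, the device is in the triode region.
I_D = k_n [V_ov · V_DS − ½ V_DS²] = 0.77 × [2.72 × 1.87 − 0.5 × 1.87²] = 2.57 mA.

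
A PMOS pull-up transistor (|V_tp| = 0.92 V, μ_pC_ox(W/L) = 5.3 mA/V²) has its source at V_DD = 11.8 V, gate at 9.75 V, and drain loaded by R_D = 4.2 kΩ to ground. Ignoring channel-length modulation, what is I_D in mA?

I_D = 2.66 mA

V_SG = V_DD − V_G = 11.8 − 9.75 = 2.05 V, so V_ov = 2.05 − 0.92 = 1.13 V.
Assume saturation: I_D = ½ k_p V_ov² = 0.5 × 5.3 × 1.13² = 3.38 mA, giving V_SD = V_DD − I_D R_D = 11.8 − 3.38 × 4.2 = -2.41 V.
But -2.41 V < V_ov = 1.13 V, so the device is actually in triode.
In triode I_D = k_p[V_ov V_SD − ½ V_SD²] and I_D = (V_DD − V_SD)/R_D. Equating: 11.1 V_SD² − 26.15 V_SD + 11.8 = 0, giving V_SD = 0.609 V (the root below V_ov).
I_D = (11.8 − 0.609) / 4.2 = 2.66 mA.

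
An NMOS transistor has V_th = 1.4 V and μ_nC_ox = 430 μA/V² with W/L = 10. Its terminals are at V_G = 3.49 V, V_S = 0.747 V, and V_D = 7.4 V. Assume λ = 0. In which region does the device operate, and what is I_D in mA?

Saturation; I_D = 3.88 mA

V_GS = V_G − V_S = 3.49 − 0.747 = 2.74 V; V_DS = V_D − V_S = 7.4 − 0.747 = 6.65 V.
k_n = μ_nC_ox · (W/L) = 4.3 mA/V².
V_ov = V_GS − V_th = 2.74 − 1.4 = 1.34 V.
Since V_DS = 6.65 V ≥ V_ov = 1.34 V, the device is in saturation.
I_D = ½ k_n V_ov² = 0.5 × 4.3 × 1.34² = 3.88 mA.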